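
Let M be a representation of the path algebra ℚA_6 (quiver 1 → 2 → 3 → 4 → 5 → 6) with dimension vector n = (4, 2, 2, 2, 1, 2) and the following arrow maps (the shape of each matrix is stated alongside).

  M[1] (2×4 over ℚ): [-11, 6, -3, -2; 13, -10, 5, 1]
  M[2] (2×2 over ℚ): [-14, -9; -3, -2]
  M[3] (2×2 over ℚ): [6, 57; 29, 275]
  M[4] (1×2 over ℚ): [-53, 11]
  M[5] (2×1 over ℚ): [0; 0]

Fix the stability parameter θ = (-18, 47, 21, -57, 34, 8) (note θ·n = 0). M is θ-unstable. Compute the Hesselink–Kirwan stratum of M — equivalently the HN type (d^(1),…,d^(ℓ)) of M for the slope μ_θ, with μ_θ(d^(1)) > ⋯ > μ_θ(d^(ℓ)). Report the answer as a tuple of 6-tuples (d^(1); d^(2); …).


Interval decomposition of M: I[1,1]^2, I[1,4], I[1,5], I[6,6]^2.
HN type (ℓ=4): μ^(1)=34; μ^(2)=8; μ^(3)=11/3; μ^(4)=-18

((0, 0, 0, 0, 1, 0); (0, 0, 0, 0, 0, 2); (0, 2, 2, 2, 0, 0); (4, 0, 0, 0, 0, 0))


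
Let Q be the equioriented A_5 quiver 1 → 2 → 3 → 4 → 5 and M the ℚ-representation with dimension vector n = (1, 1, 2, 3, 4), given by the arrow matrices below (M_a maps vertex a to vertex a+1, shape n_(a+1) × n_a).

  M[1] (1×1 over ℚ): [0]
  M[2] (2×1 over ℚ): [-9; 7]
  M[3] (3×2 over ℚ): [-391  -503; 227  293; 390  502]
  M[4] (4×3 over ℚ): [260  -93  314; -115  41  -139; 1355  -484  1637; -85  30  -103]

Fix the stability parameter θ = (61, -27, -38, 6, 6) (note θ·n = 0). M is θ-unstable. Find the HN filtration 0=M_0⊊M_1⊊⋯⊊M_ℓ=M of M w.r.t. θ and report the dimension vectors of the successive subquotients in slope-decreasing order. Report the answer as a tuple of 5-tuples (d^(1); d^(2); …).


Barcode: M ≅ I[1,1], I[2,5], I[3,5], I[4,4], I[5,5]^2. HN layers by μ_θ (4 steps, strictly decreasing):
  μ^(1)=61; μ^(2)=6; μ^(3)=-65/2; μ^(4)=-38

((1, 0, 0, 0, 0); (0, 0, 0, 3, 4); (0, 1, 1, 0, 0); (0, 0, 1, 0, 0))


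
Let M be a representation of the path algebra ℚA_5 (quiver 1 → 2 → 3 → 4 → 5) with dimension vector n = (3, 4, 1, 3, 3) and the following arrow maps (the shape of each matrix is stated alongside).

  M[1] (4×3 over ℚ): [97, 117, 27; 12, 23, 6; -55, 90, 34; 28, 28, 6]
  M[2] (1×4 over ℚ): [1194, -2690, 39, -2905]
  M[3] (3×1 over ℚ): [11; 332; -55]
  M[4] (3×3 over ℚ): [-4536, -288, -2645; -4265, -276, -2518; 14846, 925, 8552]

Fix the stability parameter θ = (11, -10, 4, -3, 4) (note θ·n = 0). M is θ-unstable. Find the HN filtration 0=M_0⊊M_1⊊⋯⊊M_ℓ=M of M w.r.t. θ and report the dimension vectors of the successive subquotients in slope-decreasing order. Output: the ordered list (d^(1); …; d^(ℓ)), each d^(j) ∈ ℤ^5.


Barcode: M ≅ I[1,2]^2, I[1,5], I[2,2], I[4,5]^2. HN layers by μ_θ (4 steps, strictly decreasing):
  μ^(1)=4; μ^(2)=1/2; μ^(3)=-3; μ^(4)=-10

((0, 0, 0, 0, 3); (3, 3, 1, 1, 0); (0, 0, 0, 2, 0); (0, 1, 0, 0, 0))


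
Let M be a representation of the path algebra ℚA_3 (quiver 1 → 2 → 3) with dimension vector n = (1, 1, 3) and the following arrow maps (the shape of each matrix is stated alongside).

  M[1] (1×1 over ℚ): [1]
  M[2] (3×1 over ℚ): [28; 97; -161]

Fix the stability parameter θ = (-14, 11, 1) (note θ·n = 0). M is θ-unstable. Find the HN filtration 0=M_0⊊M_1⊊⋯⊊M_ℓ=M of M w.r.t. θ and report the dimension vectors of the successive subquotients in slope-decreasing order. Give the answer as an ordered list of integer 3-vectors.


Interval decomposition of M: I[1,3], I[3,3]^2.
HN type (ℓ=3): μ^(1)=6; μ^(2)=1; μ^(3)=-14

((0, 1, 1); (0, 0, 2); (1, 0, 0))


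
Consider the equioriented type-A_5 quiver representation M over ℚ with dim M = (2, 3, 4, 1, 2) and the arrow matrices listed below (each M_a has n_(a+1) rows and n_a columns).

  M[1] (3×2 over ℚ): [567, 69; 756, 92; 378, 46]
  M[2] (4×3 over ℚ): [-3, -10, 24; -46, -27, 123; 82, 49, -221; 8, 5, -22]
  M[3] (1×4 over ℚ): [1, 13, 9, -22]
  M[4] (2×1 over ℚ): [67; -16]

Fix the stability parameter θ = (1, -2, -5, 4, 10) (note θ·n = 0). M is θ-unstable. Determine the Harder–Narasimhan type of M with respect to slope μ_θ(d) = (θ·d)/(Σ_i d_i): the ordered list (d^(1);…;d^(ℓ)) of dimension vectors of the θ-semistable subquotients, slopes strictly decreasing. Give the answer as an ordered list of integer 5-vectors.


Interval decomposition of M: I[1,1], I[1,5], I[2,3]^2, I[3,3], I[5,5].
HN type (ℓ=6): μ^(1)=10; μ^(2)=4; μ^(3)=1; μ^(4)=-2; μ^(5)=-7/2; μ^(6)=-5

((0, 0, 0, 0, 2); (0, 0, 0, 1, 0); (1, 0, 0, 0, 0); (1, 1, 1, 0, 0); (0, 2, 2, 0, 0); (0, 0, 1, 0, 0))


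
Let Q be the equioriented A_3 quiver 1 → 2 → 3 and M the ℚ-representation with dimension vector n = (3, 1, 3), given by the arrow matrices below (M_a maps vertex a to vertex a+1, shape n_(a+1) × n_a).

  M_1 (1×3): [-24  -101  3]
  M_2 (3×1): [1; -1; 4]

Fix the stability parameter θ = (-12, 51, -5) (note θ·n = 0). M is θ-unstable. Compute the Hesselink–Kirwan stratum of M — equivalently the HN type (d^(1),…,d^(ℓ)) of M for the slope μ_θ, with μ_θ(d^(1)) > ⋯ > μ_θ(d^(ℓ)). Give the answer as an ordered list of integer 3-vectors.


Barcode: M ≅ I[1,1]^2, I[1,3], I[3,3]^2. HN layers by μ_θ (3 steps, strictly decreasing):
  μ^(1)=23; μ^(2)=-5; μ^(3)=-12

((0, 1, 1); (0, 0, 2); (3, 0, 0))


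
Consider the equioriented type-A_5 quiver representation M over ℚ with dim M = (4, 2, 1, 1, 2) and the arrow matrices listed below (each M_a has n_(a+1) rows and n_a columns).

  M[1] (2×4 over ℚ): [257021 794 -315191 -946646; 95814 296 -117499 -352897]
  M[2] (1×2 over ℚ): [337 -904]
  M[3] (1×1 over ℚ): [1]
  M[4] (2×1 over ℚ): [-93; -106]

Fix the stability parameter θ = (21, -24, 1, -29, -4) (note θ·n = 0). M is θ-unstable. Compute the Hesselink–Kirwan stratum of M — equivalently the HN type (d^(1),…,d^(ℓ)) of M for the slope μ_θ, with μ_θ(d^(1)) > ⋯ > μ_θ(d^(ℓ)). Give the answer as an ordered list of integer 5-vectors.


Barcode: M ≅ I[1,1]^2, I[1,2], I[1,5], I[5,5]. HN layers by μ_θ (4 steps, strictly decreasing):
  μ^(1)=21; μ^(2)=-3/2; μ^(3)=-4; μ^(4)=-31/4

((2, 0, 0, 0, 0); (1, 1, 0, 0, 0); (0, 0, 0, 0, 2); (1, 1, 1, 1, 0))


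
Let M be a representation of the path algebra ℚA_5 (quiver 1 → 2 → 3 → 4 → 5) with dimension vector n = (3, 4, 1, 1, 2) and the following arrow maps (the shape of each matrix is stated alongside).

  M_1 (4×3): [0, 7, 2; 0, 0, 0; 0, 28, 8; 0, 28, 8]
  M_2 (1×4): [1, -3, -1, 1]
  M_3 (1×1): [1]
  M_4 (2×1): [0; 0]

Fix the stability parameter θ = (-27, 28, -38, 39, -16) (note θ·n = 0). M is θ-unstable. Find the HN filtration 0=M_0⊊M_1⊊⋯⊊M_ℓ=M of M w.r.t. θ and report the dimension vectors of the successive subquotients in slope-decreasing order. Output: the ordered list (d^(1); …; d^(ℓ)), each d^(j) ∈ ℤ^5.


Via rank(M_{q-1}∘⋯∘M_p): M ≅ I[1,1]^2, I[1,4], I[2,2]^3, I[5,5]^2.
μ_θ-semistable layers: μ^(1)=39; μ^(2)=28; μ^(3)=-5; μ^(4)=-16; μ^(5)=-27

((0, 0, 0, 1, 0); (0, 3, 0, 0, 0); (0, 1, 1, 0, 0); (0, 0, 0, 0, 2); (3, 0, 0, 0, 0))


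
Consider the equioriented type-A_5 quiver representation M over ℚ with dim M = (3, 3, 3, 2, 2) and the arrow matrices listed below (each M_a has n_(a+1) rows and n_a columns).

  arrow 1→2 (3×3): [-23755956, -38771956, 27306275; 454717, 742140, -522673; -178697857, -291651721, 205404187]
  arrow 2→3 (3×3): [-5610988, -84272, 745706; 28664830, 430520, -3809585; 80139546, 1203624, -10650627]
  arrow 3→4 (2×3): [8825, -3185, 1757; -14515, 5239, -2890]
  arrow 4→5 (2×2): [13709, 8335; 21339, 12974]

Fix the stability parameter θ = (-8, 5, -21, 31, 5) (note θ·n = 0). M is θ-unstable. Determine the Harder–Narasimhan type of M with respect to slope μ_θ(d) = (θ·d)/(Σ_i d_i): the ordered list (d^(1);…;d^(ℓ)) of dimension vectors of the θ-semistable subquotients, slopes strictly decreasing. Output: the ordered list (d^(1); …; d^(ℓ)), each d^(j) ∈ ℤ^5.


Via rank(M_{q-1}∘⋯∘M_p): M ≅ I[1,2]^2, I[1,5], I[3,3], I[3,5].
μ_θ-semistable layers: μ^(1)=18; μ^(2)=5; μ^(3)=-8; μ^(4)=-21

((0, 0, 0, 2, 2); (0, 2, 0, 0, 0); (3, 1, 1, 0, 0); (0, 0, 2, 0, 0))


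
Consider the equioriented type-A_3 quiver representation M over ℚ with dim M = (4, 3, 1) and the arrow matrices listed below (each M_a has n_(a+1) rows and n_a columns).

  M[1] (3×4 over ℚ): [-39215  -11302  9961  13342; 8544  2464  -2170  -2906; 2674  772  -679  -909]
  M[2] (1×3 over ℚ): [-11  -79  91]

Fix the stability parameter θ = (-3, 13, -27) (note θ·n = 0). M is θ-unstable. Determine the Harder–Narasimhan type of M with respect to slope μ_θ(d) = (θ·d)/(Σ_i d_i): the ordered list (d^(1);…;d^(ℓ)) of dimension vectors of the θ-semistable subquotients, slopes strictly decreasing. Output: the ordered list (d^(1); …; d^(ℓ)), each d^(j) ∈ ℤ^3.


Interval decomposition of M: I[1,1]^2, I[1,2], I[1,3], I[2,2].
HN type (ℓ=3): μ^(1)=13; μ^(2)=-3; μ^(3)=-17/3

((0, 2, 0); (3, 0, 0); (1, 1, 1))


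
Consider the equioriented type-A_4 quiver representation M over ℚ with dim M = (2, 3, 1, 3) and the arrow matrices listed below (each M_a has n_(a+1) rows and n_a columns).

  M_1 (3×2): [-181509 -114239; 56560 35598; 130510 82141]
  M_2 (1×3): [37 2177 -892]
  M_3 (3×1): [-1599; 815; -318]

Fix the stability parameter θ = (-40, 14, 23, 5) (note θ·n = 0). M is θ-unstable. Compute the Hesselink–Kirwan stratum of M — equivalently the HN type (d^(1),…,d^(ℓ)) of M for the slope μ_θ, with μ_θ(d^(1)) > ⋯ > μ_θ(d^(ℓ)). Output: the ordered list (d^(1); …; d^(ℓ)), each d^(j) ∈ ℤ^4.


Barcode: M ≅ I[1,2], I[1,4], I[2,2], I[4,4]^2. HN layers by μ_θ (3 steps, strictly decreasing):
  μ^(1)=14; μ^(2)=5; μ^(3)=-40

((0, 3, 1, 1); (0, 0, 0, 2); (2, 0, 0, 0))


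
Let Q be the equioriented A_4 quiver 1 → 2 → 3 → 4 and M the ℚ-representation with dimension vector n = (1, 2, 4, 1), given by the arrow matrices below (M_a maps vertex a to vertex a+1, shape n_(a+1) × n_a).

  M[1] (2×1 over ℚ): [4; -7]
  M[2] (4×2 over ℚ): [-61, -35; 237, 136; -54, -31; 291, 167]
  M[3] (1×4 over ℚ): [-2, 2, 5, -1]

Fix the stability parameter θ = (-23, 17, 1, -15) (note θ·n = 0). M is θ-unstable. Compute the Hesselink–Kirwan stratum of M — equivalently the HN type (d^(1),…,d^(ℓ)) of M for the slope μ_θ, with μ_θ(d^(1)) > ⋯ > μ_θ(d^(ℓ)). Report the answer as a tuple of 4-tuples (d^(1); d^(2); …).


Via rank(M_{q-1}∘⋯∘M_p): M ≅ I[1,3], I[2,4], I[3,3]^2.
μ_θ-semistable layers: μ^(1)=9; μ^(2)=1; μ^(3)=-23

((0, 1, 1, 0); (0, 1, 3, 1); (1, 0, 0, 0))


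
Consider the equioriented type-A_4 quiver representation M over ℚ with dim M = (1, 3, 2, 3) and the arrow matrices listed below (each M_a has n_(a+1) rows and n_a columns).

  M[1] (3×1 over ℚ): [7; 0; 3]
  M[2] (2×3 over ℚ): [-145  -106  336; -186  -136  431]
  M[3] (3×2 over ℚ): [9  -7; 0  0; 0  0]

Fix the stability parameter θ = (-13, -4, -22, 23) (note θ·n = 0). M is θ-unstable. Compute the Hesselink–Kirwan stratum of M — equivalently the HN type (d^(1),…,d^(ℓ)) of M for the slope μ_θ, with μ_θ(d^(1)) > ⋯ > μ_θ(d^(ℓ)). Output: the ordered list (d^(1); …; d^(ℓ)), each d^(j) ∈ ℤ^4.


Barcode: M ≅ I[1,3], I[2,2], I[2,4], I[4,4]^2. HN layers by μ_θ (3 steps, strictly decreasing):
  μ^(1)=23; μ^(2)=-4; μ^(3)=-13

((0, 0, 0, 3); (0, 1, 0, 0); (1, 2, 2, 0))


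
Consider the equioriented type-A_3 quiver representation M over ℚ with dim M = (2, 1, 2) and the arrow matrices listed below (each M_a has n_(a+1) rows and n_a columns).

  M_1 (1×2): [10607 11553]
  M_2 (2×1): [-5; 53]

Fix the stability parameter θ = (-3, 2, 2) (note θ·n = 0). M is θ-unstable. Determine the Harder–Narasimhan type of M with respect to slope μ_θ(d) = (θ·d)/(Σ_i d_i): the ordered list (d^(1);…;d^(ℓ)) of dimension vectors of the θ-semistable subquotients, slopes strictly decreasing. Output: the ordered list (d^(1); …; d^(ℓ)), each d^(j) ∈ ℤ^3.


Interval decomposition of M: I[1,1], I[1,3], I[3,3].
HN type (ℓ=2): μ^(1)=2; μ^(2)=-3

((0, 1, 2); (2, 0, 0))


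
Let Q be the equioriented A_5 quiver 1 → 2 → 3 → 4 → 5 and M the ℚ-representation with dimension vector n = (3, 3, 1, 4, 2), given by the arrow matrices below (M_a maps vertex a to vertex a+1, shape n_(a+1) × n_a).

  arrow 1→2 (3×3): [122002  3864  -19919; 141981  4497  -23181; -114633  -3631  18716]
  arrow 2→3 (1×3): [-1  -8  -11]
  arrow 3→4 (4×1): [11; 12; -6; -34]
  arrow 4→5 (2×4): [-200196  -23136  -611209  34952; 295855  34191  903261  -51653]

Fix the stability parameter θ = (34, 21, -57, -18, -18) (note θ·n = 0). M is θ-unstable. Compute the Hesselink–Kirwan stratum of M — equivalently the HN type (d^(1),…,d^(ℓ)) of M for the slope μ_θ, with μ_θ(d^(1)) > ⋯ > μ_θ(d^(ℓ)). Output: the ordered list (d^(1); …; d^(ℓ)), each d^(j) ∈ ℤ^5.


Via rank(M_{q-1}∘⋯∘M_p): M ≅ I[1,1], I[1,2], I[1,5], I[2,2], I[4,4]^2, I[4,5].
μ_θ-semistable layers: μ^(1)=34; μ^(2)=55/2; μ^(3)=21; μ^(4)=-38/5; μ^(5)=-18

((1, 0, 0, 0, 0); (1, 1, 0, 0, 0); (0, 1, 0, 0, 0); (1, 1, 1, 1, 1); (0, 0, 0, 3, 1))


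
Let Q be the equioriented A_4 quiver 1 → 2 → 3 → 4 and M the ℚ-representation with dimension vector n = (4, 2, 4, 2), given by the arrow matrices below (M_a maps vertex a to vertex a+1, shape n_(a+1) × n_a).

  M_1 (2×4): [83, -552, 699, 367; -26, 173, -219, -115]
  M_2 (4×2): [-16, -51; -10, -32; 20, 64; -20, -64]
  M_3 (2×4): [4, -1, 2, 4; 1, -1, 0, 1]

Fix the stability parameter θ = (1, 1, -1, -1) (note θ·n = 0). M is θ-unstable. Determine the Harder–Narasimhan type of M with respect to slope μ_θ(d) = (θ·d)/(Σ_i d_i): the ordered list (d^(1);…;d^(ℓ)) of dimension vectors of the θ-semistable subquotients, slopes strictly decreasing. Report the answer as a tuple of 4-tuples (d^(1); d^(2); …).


Interval decomposition of M: I[1,1]^2, I[1,4]^2, I[3,3]^2.
HN type (ℓ=3): μ^(1)=1; μ^(2)=0; μ^(3)=-1

((2, 0, 0, 0); (2, 2, 2, 2); (0, 0, 2, 0))


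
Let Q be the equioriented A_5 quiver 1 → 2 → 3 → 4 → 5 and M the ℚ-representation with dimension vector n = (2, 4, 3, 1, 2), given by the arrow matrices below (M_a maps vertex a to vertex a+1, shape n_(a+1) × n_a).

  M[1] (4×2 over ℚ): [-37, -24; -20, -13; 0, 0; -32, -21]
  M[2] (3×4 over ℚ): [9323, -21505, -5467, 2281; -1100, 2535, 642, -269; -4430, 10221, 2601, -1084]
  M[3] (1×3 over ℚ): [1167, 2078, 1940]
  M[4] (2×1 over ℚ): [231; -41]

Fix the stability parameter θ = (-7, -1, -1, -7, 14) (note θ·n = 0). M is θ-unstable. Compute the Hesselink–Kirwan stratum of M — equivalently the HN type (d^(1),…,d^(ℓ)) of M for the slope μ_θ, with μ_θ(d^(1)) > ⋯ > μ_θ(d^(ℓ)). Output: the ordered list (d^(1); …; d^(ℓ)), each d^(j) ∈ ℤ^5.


Barcode: M ≅ I[1,3], I[1,5], I[2,2], I[2,3], I[5,5]. HN layers by μ_θ (4 steps, strictly decreasing):
  μ^(1)=14; μ^(2)=-1; μ^(3)=-3; μ^(4)=-7

((0, 0, 0, 0, 2); (0, 3, 2, 0, 0); (0, 1, 1, 1, 0); (2, 0, 0, 0, 0))


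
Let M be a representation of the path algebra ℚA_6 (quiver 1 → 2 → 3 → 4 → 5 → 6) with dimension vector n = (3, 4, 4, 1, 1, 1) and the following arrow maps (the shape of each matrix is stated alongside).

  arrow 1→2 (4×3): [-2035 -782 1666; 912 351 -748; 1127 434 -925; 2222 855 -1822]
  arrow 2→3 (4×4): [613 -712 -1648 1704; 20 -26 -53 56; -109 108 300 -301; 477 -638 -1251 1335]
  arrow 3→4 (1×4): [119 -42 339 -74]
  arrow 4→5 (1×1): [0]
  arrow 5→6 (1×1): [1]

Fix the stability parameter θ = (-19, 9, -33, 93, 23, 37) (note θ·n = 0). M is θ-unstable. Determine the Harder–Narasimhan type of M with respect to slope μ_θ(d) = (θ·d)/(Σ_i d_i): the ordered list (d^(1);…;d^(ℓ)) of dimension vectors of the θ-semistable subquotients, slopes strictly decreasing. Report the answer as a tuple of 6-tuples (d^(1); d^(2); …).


Interval decomposition of M: I[1,3]^2, I[1,4], I[2,3], I[5,6].
HN type (ℓ=5): μ^(1)=93; μ^(2)=37; μ^(3)=23; μ^(4)=-12; μ^(5)=-19

((0, 0, 0, 1, 0, 0); (0, 0, 0, 0, 0, 1); (0, 0, 0, 0, 1, 0); (0, 4, 4, 0, 0, 0); (3, 0, 0, 0, 0, 0))


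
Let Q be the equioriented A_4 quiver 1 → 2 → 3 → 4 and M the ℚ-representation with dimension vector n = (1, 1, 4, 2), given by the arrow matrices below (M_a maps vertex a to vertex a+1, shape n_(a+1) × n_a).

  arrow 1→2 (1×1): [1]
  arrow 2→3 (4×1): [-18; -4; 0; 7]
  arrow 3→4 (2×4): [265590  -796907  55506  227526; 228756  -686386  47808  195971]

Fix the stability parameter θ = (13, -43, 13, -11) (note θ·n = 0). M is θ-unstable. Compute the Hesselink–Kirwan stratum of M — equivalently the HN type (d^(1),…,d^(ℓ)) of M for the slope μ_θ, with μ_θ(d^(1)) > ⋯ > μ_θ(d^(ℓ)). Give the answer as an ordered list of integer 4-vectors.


Via rank(M_{q-1}∘⋯∘M_p): M ≅ I[1,4], I[3,3]^2, I[3,4].
μ_θ-semistable layers: μ^(1)=13; μ^(2)=1; μ^(3)=-15

((0, 0, 2, 0); (0, 0, 2, 2); (1, 1, 0, 0))


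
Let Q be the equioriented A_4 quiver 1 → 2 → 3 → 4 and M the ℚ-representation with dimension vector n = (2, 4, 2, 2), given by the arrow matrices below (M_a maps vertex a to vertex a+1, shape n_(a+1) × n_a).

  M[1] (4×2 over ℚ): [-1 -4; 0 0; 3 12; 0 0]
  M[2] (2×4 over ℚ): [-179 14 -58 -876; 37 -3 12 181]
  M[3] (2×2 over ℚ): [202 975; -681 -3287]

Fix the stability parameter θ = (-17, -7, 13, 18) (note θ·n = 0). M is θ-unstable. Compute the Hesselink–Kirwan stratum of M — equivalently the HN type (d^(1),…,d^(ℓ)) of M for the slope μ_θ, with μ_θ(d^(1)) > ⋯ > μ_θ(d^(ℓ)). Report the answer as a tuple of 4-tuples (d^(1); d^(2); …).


Via rank(M_{q-1}∘⋯∘M_p): M ≅ I[1,1], I[1,4], I[2,2]^2, I[2,4].
μ_θ-semistable layers: μ^(1)=18; μ^(2)=13; μ^(3)=-7; μ^(4)=-17

((0, 0, 0, 2); (0, 0, 2, 0); (0, 4, 0, 0); (2, 0, 0, 0))


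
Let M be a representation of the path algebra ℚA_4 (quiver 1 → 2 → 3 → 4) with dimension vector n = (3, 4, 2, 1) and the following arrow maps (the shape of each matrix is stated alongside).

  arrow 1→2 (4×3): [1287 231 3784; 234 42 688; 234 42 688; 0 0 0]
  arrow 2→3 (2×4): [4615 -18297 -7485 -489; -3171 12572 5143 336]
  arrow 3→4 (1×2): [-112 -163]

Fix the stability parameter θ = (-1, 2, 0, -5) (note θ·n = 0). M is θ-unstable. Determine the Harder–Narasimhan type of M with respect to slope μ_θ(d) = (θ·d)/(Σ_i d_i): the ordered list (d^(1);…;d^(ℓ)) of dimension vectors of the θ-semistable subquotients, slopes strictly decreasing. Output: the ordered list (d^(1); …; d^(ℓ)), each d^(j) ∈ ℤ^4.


Interval decomposition of M: I[1,1]^2, I[1,4], I[2,2]^2, I[2,3].
HN type (ℓ=3): μ^(1)=2; μ^(2)=1; μ^(3)=-1

((0, 2, 0, 0); (0, 1, 1, 0); (3, 1, 1, 1))


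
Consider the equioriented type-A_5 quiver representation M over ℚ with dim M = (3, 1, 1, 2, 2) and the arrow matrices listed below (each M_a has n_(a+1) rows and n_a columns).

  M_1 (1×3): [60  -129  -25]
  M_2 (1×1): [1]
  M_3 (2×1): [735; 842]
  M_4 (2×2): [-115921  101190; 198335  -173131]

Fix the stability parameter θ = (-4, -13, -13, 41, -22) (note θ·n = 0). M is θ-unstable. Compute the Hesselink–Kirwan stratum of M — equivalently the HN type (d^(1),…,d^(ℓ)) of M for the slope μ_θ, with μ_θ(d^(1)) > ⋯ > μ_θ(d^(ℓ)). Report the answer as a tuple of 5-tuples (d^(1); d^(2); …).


Interval decomposition of M: I[1,1]^2, I[1,5], I[4,5].
HN type (ℓ=3): μ^(1)=19/2; μ^(2)=-4; μ^(3)=-10

((0, 0, 0, 2, 2); (2, 0, 0, 0, 0); (1, 1, 1, 0, 0))


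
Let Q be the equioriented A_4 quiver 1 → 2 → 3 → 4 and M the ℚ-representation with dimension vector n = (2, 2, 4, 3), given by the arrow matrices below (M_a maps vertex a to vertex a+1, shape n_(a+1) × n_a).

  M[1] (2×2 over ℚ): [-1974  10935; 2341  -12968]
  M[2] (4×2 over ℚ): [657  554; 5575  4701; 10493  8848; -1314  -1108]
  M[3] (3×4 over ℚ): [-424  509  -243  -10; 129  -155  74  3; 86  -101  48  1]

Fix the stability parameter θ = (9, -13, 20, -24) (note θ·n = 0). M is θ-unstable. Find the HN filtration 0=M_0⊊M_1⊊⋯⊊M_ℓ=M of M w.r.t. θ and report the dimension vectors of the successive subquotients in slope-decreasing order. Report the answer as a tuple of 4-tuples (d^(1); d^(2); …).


Interval decomposition of M: I[1,4]^2, I[3,3], I[3,4].
HN type (ℓ=2): μ^(1)=20; μ^(2)=-2

((0, 0, 1, 0); (2, 2, 3, 3))


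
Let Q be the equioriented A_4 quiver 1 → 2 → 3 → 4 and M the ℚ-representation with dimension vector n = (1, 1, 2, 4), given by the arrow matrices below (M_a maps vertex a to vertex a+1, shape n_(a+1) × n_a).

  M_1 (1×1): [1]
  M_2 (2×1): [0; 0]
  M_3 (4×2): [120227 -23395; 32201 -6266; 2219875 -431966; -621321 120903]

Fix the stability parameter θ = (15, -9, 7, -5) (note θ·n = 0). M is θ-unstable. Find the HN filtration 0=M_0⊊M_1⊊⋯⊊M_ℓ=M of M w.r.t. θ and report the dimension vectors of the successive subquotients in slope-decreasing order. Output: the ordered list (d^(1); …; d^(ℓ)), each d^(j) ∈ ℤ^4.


Interval decomposition of M: I[1,2], I[3,4]^2, I[4,4]^2.
HN type (ℓ=3): μ^(1)=3; μ^(2)=1; μ^(3)=-5

((1, 1, 0, 0); (0, 0, 2, 2); (0, 0, 0, 2))


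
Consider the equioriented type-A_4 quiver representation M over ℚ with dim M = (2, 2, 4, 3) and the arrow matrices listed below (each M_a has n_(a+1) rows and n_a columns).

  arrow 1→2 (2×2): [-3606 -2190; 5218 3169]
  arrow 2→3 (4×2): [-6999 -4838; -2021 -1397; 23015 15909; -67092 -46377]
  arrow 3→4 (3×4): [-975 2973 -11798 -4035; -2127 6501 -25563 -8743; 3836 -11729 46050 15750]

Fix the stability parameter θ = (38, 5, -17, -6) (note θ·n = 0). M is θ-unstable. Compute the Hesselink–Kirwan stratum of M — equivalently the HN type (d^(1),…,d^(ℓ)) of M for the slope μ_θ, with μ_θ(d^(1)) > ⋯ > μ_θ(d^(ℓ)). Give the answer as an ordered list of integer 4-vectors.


Barcode: M ≅ I[1,3], I[1,4], I[3,4]^2. HN layers by μ_θ (4 steps, strictly decreasing):
  μ^(1)=26/3; μ^(2)=5; μ^(3)=-6; μ^(4)=-17

((1, 1, 1, 0); (1, 1, 1, 1); (0, 0, 0, 2); (0, 0, 2, 0))


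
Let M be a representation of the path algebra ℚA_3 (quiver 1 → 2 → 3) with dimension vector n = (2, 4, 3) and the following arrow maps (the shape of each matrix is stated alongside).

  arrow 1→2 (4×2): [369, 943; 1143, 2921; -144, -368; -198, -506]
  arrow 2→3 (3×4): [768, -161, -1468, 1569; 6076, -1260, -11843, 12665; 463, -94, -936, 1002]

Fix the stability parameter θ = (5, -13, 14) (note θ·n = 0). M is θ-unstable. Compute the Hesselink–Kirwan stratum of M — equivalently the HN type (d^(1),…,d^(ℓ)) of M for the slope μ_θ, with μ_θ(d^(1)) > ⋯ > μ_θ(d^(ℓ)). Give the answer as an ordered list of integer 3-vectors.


Via rank(M_{q-1}∘⋯∘M_p): M ≅ I[1,1], I[1,3], I[2,2], I[2,3]^2.
μ_θ-semistable layers: μ^(1)=14; μ^(2)=5; μ^(3)=-4; μ^(4)=-13

((0, 0, 3); (1, 0, 0); (1, 1, 0); (0, 3, 0))


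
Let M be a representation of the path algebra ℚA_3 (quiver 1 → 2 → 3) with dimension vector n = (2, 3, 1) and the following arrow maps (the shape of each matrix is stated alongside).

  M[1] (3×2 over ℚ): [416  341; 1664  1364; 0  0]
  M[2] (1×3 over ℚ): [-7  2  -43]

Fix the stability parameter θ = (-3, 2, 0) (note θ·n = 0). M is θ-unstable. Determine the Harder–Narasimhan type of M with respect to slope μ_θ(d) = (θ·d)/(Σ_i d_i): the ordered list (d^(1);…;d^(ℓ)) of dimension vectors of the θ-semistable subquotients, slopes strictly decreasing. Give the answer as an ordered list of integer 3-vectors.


Interval decomposition of M: I[1,1], I[1,3], I[2,2]^2.
HN type (ℓ=3): μ^(1)=2; μ^(2)=1; μ^(3)=-3

((0, 2, 0); (0, 1, 1); (2, 0, 0))


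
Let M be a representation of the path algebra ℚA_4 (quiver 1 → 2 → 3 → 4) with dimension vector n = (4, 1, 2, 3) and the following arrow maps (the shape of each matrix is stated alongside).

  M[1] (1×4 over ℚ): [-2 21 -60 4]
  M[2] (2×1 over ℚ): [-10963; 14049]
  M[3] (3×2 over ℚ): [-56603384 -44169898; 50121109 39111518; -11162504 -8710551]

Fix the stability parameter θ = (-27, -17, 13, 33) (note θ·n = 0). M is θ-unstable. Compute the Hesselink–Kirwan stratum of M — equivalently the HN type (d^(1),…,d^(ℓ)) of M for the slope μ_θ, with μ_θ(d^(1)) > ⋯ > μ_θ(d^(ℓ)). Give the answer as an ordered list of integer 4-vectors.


Interval decomposition of M: I[1,1]^3, I[1,4], I[3,4], I[4,4].
HN type (ℓ=4): μ^(1)=33; μ^(2)=13; μ^(3)=-17; μ^(4)=-27

((0, 0, 0, 3); (0, 0, 2, 0); (0, 1, 0, 0); (4, 0, 0, 0))


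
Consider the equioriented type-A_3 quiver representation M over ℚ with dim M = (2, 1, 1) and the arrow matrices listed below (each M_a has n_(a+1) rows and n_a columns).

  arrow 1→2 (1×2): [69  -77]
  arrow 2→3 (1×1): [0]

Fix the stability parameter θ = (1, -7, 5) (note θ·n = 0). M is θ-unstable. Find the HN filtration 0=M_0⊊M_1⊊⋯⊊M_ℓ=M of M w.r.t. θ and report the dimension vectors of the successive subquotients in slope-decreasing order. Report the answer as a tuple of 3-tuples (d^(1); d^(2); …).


Interval decomposition of M: I[1,1], I[1,2], I[3,3].
HN type (ℓ=3): μ^(1)=5; μ^(2)=1; μ^(3)=-3

((0, 0, 1); (1, 0, 0); (1, 1, 0))


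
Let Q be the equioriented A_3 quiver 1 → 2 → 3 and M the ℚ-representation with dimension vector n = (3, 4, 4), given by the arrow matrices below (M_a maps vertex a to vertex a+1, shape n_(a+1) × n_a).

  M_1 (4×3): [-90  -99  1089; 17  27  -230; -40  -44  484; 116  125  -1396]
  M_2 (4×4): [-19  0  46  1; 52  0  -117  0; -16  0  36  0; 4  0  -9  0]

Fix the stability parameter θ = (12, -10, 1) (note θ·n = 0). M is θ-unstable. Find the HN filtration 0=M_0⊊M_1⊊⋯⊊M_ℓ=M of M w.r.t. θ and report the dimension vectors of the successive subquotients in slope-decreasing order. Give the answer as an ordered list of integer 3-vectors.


Interval decomposition of M: I[1,2]^2, I[1,3], I[2,3], I[3,3]^2.
HN type (ℓ=2): μ^(1)=1; μ^(2)=-10

((3, 3, 4); (0, 1, 0))


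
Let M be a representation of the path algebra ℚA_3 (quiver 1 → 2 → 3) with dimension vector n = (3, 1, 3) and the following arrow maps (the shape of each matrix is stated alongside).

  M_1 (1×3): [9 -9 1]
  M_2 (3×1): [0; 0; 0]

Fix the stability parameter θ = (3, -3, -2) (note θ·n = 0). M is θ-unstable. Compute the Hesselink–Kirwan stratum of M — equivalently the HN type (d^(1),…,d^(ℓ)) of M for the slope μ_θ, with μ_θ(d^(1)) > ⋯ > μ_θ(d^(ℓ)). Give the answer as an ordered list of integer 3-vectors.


Barcode: M ≅ I[1,1]^2, I[1,2], I[3,3]^3. HN layers by μ_θ (3 steps, strictly decreasing):
  μ^(1)=3; μ^(2)=0; μ^(3)=-2

((2, 0, 0); (1, 1, 0); (0, 0, 3))


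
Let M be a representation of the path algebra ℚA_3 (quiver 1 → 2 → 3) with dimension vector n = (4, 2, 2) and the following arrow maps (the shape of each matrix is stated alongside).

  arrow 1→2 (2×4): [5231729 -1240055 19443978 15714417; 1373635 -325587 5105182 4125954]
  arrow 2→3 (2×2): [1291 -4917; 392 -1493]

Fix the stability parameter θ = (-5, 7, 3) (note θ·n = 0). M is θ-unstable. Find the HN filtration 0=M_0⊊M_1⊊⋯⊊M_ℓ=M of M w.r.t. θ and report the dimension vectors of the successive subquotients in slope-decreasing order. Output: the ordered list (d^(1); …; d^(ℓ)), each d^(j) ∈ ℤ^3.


Via rank(M_{q-1}∘⋯∘M_p): M ≅ I[1,1]^2, I[1,3]^2.
μ_θ-semistable layers: μ^(1)=5; μ^(2)=-5

((0, 2, 2); (4, 0, 0))


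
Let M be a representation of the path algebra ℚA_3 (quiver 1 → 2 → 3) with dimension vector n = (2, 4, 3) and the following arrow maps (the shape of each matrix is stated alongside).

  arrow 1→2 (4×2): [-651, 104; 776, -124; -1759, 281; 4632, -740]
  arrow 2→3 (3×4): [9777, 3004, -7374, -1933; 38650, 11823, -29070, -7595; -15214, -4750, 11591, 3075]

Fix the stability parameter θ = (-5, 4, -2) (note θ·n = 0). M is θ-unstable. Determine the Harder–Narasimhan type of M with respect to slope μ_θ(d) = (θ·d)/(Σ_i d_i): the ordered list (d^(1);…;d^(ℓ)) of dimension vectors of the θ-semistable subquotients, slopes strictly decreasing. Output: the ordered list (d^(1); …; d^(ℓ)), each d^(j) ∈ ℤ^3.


Barcode: M ≅ I[1,3]^2, I[2,2], I[2,3]. HN layers by μ_θ (3 steps, strictly decreasing):
  μ^(1)=4; μ^(2)=1; μ^(3)=-5

((0, 1, 0); (0, 3, 3); (2, 0, 0))


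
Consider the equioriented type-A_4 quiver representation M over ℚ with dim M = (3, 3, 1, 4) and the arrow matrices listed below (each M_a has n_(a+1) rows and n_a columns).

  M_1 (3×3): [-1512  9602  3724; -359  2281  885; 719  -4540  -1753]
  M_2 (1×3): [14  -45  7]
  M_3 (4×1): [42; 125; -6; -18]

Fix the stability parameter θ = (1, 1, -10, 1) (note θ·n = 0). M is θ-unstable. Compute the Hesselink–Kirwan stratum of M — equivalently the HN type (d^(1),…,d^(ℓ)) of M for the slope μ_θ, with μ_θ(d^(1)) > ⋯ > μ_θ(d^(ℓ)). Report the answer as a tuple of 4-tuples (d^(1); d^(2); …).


Via rank(M_{q-1}∘⋯∘M_p): M ≅ I[1,2]^2, I[1,4], I[4,4]^3.
μ_θ-semistable layers: μ^(1)=1; μ^(2)=-8/3

((2, 2, 0, 4); (1, 1, 1, 0))


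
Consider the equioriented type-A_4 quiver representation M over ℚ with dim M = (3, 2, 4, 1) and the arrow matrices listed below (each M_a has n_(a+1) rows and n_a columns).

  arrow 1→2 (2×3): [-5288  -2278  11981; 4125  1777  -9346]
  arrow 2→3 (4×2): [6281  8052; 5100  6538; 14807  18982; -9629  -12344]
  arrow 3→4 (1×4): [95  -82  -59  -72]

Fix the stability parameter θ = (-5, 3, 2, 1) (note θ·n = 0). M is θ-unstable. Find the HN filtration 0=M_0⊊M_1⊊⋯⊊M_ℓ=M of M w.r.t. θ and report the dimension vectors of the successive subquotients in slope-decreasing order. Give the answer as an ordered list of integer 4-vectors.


Interval decomposition of M: I[1,1], I[1,3], I[1,4], I[3,3]^2.
HN type (ℓ=3): μ^(1)=5/2; μ^(2)=2; μ^(3)=-5

((0, 1, 1, 0); (0, 1, 3, 1); (3, 0, 0, 0))


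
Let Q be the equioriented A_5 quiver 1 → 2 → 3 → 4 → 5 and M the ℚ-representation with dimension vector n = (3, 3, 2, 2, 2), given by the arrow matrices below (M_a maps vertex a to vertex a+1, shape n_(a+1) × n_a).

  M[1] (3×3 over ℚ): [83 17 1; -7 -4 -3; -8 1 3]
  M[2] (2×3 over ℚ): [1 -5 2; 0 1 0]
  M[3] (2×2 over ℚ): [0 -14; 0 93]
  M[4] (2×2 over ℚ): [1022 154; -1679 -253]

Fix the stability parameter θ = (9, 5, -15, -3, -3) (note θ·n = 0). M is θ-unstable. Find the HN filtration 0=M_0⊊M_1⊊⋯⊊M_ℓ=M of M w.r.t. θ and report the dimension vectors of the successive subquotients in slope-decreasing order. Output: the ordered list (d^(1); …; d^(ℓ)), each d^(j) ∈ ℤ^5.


Interval decomposition of M: I[1,2], I[1,3], I[1,5], I[4,4], I[5,5].
HN type (ℓ=4): μ^(1)=7; μ^(2)=-1/3; μ^(3)=-7/5; μ^(4)=-3

((1, 1, 0, 0, 0); (1, 1, 1, 0, 0); (1, 1, 1, 1, 1); (0, 0, 0, 1, 1))


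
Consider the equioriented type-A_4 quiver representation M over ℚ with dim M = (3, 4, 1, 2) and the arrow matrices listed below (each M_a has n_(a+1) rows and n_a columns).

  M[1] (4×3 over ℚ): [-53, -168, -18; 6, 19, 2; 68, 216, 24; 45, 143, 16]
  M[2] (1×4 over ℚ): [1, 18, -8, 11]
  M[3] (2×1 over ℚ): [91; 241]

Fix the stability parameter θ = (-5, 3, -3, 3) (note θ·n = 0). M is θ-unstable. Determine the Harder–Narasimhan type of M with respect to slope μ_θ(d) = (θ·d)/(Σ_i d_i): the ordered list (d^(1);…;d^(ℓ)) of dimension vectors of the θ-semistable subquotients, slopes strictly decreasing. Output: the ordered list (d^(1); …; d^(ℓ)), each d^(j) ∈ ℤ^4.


Barcode: M ≅ I[1,1], I[1,2], I[1,4], I[2,2]^2, I[4,4]. HN layers by μ_θ (3 steps, strictly decreasing):
  μ^(1)=3; μ^(2)=0; μ^(3)=-5

((0, 3, 0, 2); (0, 1, 1, 0); (3, 0, 0, 0))


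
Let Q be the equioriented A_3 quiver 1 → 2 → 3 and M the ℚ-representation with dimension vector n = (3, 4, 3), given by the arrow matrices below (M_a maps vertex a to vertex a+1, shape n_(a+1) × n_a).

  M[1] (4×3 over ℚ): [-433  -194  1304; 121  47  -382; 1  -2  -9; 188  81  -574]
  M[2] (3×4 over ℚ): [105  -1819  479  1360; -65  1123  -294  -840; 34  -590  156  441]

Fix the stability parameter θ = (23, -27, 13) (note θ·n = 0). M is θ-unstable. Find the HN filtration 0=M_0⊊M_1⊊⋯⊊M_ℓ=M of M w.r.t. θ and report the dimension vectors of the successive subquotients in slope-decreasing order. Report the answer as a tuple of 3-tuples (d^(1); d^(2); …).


Barcode: M ≅ I[1,2], I[1,3]^2, I[2,3]. HN layers by μ_θ (3 steps, strictly decreasing):
  μ^(1)=13; μ^(2)=-2; μ^(3)=-27

((0, 0, 3); (3, 3, 0); (0, 1, 0))


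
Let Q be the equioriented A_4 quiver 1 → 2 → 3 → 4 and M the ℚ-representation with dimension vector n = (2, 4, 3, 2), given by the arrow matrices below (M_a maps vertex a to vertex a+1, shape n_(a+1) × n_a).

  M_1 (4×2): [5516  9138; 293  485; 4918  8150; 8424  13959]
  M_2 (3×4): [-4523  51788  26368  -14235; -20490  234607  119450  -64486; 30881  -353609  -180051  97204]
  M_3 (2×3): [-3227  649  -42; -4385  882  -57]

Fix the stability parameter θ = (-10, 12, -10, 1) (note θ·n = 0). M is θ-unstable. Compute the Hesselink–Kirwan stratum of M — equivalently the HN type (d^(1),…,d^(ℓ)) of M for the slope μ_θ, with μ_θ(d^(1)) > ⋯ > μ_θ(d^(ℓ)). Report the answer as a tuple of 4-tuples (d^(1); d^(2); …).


Barcode: M ≅ I[1,4]^2, I[2,2], I[2,3]. HN layers by μ_θ (3 steps, strictly decreasing):
  μ^(1)=12; μ^(2)=1; μ^(3)=-10

((0, 1, 0, 0); (0, 3, 3, 2); (2, 0, 0, 0))


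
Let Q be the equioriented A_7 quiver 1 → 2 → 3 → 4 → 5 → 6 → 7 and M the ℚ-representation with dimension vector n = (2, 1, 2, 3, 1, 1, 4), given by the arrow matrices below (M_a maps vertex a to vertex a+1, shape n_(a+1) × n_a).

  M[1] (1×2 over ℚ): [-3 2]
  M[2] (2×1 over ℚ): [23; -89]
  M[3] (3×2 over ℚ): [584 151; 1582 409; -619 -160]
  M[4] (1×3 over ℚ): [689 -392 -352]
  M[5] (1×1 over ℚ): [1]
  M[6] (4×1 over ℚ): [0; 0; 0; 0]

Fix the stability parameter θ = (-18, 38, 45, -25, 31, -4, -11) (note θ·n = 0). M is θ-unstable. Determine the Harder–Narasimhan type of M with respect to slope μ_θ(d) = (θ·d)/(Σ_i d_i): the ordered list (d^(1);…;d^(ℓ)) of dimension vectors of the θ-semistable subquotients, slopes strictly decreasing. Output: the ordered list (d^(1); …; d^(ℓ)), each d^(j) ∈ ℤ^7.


Barcode: M ≅ I[1,1], I[1,6], I[3,4], I[4,4], I[7,7]^4. HN layers by μ_θ (5 steps, strictly decreasing):
  μ^(1)=17; μ^(2)=10; μ^(3)=-11; μ^(4)=-18; μ^(5)=-25

((0, 1, 1, 1, 1, 1, 0); (0, 0, 1, 1, 0, 0, 0); (0, 0, 0, 0, 0, 0, 4); (2, 0, 0, 0, 0, 0, 0); (0, 0, 0, 1, 0, 0, 0))


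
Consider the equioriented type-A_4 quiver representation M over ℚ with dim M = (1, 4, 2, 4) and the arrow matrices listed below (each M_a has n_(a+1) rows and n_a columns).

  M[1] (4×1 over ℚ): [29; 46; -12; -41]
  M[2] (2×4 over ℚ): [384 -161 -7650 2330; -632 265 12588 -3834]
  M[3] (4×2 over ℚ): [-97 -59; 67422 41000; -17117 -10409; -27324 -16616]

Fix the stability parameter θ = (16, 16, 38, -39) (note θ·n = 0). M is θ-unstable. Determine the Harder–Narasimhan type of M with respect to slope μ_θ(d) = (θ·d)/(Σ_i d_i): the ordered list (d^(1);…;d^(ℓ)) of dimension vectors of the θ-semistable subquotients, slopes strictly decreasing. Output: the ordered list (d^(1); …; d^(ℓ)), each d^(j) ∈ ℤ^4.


Via rank(M_{q-1}∘⋯∘M_p): M ≅ I[1,2], I[2,2], I[2,4]^2, I[4,4]^2.
μ_θ-semistable layers: μ^(1)=16; μ^(2)=5; μ^(3)=-39

((1, 2, 0, 0); (0, 2, 2, 2); (0, 0, 0, 2))


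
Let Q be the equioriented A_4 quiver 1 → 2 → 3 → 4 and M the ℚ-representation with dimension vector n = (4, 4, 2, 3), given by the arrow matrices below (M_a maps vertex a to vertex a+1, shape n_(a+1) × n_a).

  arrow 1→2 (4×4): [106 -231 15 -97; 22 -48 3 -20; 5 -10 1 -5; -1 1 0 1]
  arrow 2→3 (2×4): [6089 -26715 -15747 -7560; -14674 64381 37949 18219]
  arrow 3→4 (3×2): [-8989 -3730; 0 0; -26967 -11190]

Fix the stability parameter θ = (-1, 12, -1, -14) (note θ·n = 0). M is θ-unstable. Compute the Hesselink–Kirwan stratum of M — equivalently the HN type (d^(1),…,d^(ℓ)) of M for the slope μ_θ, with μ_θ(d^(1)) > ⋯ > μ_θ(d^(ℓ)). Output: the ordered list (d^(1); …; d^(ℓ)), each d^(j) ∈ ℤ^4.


Barcode: M ≅ I[1,2]^2, I[1,3], I[1,4], I[4,4]^2. HN layers by μ_θ (4 steps, strictly decreasing):
  μ^(1)=12; μ^(2)=11/2; μ^(3)=-1; μ^(4)=-14

((0, 2, 0, 0); (0, 1, 1, 0); (4, 1, 1, 1); (0, 0, 0, 2))


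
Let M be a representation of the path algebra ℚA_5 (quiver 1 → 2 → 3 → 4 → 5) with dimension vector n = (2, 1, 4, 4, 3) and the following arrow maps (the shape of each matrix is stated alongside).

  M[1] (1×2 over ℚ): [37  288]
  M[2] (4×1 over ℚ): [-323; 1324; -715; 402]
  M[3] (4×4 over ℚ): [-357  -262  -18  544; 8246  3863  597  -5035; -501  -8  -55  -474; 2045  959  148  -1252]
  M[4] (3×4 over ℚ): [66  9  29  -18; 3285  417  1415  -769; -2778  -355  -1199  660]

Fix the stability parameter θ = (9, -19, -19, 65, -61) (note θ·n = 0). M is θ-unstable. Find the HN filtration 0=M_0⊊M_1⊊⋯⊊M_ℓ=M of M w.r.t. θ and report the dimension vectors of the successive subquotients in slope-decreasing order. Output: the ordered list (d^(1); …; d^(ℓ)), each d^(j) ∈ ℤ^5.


Interval decomposition of M: I[1,1], I[1,5], I[3,4], I[3,5]^2.
HN type (ℓ=5): μ^(1)=65; μ^(2)=9; μ^(3)=2; μ^(4)=-29/3; μ^(5)=-19

((0, 0, 0, 1, 0); (1, 0, 0, 0, 0); (0, 0, 0, 3, 3); (1, 1, 1, 0, 0); (0, 0, 3, 0, 0))


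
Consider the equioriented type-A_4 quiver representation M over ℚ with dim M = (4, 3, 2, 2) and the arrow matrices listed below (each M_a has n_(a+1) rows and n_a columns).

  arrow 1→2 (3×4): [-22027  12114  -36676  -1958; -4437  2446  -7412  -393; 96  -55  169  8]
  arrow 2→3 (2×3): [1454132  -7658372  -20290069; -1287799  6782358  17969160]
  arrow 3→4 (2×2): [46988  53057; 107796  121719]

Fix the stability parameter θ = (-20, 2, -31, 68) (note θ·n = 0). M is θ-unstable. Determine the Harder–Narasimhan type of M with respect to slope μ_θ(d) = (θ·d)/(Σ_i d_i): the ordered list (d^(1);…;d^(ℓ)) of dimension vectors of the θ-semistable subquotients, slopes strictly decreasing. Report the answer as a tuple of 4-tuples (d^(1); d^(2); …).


Via rank(M_{q-1}∘⋯∘M_p): M ≅ I[1,1], I[1,2], I[1,3], I[1,4], I[4,4].
μ_θ-semistable layers: μ^(1)=68; μ^(2)=2; μ^(3)=-29/2; μ^(4)=-20

((0, 0, 0, 2); (0, 1, 0, 0); (0, 2, 2, 0); (4, 0, 0, 0))


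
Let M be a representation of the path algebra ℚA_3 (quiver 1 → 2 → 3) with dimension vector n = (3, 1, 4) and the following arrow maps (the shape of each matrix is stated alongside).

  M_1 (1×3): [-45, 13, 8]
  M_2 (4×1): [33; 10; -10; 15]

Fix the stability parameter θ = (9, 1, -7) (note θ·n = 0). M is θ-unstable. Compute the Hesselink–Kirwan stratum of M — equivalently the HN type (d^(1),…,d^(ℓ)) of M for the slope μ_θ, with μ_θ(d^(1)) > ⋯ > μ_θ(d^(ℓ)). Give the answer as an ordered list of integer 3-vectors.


Interval decomposition of M: I[1,1]^2, I[1,3], I[3,3]^3.
HN type (ℓ=3): μ^(1)=9; μ^(2)=1; μ^(3)=-7

((2, 0, 0); (1, 1, 1); (0, 0, 3))


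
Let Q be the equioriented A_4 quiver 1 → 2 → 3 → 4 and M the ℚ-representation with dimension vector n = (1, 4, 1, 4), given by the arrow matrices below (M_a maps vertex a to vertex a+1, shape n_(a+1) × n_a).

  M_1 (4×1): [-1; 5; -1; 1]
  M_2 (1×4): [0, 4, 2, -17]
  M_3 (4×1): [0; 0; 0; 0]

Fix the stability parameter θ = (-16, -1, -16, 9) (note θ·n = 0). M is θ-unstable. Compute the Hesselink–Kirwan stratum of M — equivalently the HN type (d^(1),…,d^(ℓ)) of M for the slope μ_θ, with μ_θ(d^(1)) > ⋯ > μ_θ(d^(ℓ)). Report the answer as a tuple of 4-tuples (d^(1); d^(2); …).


Via rank(M_{q-1}∘⋯∘M_p): M ≅ I[1,3], I[2,2]^3, I[4,4]^4.
μ_θ-semistable layers: μ^(1)=9; μ^(2)=-1; μ^(3)=-17/2; μ^(4)=-16

((0, 0, 0, 4); (0, 3, 0, 0); (0, 1, 1, 0); (1, 0, 0, 0))
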